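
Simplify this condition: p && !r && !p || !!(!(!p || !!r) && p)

p && !r

p && !r && !p || !!(!(!p || !!r) && p)
= p && !r && !p || !!(p && !r && p)   (De Morgan)
= p && !r && !p || p && !r && p   (double negation)
= p && !r   (distribution)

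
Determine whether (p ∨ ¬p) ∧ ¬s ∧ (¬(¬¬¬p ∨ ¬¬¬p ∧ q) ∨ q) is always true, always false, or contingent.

(p ∨ ¬p) ∧ ¬s ∧ (¬(¬¬¬p ∨ ¬¬¬p ∧ q) ∨ q)
= (p ∨ ¬p) ∧ ¬s ∧ (¬¬¬¬p ∨ q)   (absorption)
= (p ∨ ¬p) ∧ ¬s ∧ (¬¬p ∨ q)   (double negation)
= ¬s ∧ (¬¬p ∨ q)   (complement / identity)
= ¬s ∧ (p ∨ q)   (double negation)
This depends on p, q, s, so it is not a constant.

contingent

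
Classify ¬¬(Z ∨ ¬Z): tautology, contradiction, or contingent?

¬¬(Z ∨ ¬Z)
= Z ∨ ¬Z   — double negation
= True   — complement

tautology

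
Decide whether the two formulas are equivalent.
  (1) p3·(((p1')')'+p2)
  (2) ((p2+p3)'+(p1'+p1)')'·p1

E1: p3·(((p1')')'+p2)
    = p3·(p1'+p2)   — double negation
E2: ((p2+p3)'+(p1'+p1)')'·p1
    = (p2+p3)·(p1'+p1)·p1   — De Morgan
    = (p2+p3)·p1   — complement / identity
These differ: at p1=0, p2=1, p3=1, E1 = 1 but E2 = 0.

No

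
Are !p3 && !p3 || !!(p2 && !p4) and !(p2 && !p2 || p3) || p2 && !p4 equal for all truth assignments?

E1: !p3 && !p3 || !!(p2 && !p4)
    = !p3 || !!(p2 && !p4)   [idempotence]
    = !p3 || p2 && !p4   [double negation]
E2: !(p2 && !p2 || p3) || p2 && !p4
    = !p3 || p2 && !p4   [complement / identity]
Both reduce to !p3 || p2 && !p4, so they are equivalent.

Yes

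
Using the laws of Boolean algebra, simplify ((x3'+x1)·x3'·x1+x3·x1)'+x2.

((x3'+x1)·x3'·x1+x3·x1)'+x2
= (x3'·x1+x3·x1)'+x2   (absorption)
= x1'+x2   (distribution)

x1'+x2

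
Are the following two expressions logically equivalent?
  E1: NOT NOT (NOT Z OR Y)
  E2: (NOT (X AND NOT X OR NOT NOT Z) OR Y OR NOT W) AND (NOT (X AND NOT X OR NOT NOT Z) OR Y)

Yes

E1: NOT NOT (NOT Z OR Y)
    = NOT Z OR Y
E2: (NOT (X AND NOT X OR NOT NOT Z) OR Y OR NOT W) AND (NOT (X AND NOT X OR NOT NOT Z) OR Y)
    = NOT (X AND NOT X OR NOT NOT Z) OR Y
    = NOT NOT NOT Z OR Y
    = NOT Z OR Y
Both reduce to NOT Z OR Y, so they are equivalent.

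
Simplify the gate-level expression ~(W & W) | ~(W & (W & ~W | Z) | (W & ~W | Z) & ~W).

~(W & W) | ~(W & (W & ~W | Z) | (W & ~W | Z) & ~W)
= ~W | ~(W & (W & ~W | Z) | (W & ~W | Z) & ~W)   (idempotence)
= ~W | ~(W & ~W | Z)   (distribution)
= ~W | ~Z   (complement / identity)

~W | ~Z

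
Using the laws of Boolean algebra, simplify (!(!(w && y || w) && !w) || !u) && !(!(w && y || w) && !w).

(!(!(w && y || w) && !w) || !u) && !(!(w && y || w) && !w)
= !(!(w && y || w) && !w)   (absorption)
= !(!w && !w)   (absorption)
= w || w   (De Morgan)
= w   (idempotence)

w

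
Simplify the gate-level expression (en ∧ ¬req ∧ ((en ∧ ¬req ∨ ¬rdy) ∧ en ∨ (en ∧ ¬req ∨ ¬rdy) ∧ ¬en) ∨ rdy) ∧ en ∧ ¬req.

(en ∧ ¬req ∧ ((en ∧ ¬req ∨ ¬rdy) ∧ en ∨ (en ∧ ¬req ∨ ¬rdy) ∧ ¬en) ∨ rdy) ∧ en ∧ ¬req
= (en ∧ ¬req ∧ (en ∧ ¬req ∨ ¬rdy) ∨ rdy) ∧ en ∧ ¬req
= (en ∧ ¬req ∨ rdy) ∧ en ∧ ¬req
= en ∧ ¬req

en ∧ ¬req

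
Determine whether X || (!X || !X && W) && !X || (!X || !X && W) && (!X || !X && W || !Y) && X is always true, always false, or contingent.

X || (!X || !X && W) && !X || (!X || !X && W) && (!X || !X && W || !Y) && X
= X || (!X || !X && W) && !X || (!X || !X && W) && X   (absorption)
= X || !X || !X && W   (distribution)
= X || !X   (absorption)
= true   (complement)

always true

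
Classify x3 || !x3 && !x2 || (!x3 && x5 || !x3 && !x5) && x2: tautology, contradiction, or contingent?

x3 || !x3 && !x2 || (!x3 && x5 || !x3 && !x5) && x2
= x3 || !x3 && !x2 || !x3 && x2   — distribution
= x3 || !x3   — distribution
= true   — complement

tautology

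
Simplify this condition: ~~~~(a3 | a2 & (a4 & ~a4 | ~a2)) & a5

~~~~(a3 | a2 & (a4 & ~a4 | ~a2)) & a5
= ~~~~(a3 | a2 & ~a2) & a5
= ~~~~a3 & a5
= ~~a3 & a5
= a3 & a5

a3 & a5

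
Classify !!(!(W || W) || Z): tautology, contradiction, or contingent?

!!(!(W || W) || Z)
= !(W || W) || Z
= !W || Z
This depends on W, Z, so it is not a constant.

contingent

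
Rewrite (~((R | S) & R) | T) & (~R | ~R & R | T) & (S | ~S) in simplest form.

~R | T

(~((R | S) & R) | T) & (~R | ~R & R | T) & (S | ~S)
= (~R | T) & (~R | ~R & R | T) & (S | ~S)   (absorption)
= (~R | T) & (~R | T) & (S | ~S)   (complement / identity)
= (~R | T) & (~R | T)   (complement / identity)
= ~R | T   (idempotence)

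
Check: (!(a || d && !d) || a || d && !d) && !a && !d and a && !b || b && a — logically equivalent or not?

E1: (!(a || d && !d) || a || d && !d) && !a && !d
    = (!(a || d && !d) || a) && !a && !d
    = (!a || a) && !a && !d
    = !a && !d
E2: a && !b || b && a
    = a
These differ: at a=1, b=0, d=0, E1 = 0 but E2 = 1.

No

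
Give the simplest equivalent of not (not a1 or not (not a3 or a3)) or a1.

a1

not (not a1 or not (not a3 or a3)) or a1
= a1 and (not a3 or a3) or a1
= a1 or a1
= a1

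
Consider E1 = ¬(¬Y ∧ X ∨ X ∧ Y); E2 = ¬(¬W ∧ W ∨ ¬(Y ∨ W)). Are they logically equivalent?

No

E1: ¬(¬Y ∧ X ∨ X ∧ Y)
    = ¬X   — distribution
E2: ¬(¬W ∧ W ∨ ¬(Y ∨ W))
    = ¬¬(Y ∨ W)   — complement / identity
    = Y ∨ W   — double negation
These differ: at W=0, X=0, Y=0, E1 = 1 but E2 = 0.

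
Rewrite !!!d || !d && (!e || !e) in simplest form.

!d

!!!d || !d && (!e || !e)
= !!!d || !d && !e   — idempotence
= !d || !d && !e   — double negation
= !d   — absorption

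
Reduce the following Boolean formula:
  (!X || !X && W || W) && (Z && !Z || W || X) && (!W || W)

W

(!X || !X && W || W) && (Z && !Z || W || X) && (!W || W)
= (!X || W) && (Z && !Z || W || X) && (!W || W)
= (!X || W) && (Z && !Z || W || X)
= (!X || W) && (W || X)
= W || !X && X
= W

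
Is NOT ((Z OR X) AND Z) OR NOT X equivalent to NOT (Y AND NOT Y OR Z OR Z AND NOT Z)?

E1: NOT ((Z OR X) AND Z) OR NOT X
    = NOT Z OR NOT X   — absorption
E2: NOT (Y AND NOT Y OR Z OR Z AND NOT Z)
    = NOT (Z OR Z AND NOT Z)   — complement / identity
    = NOT Z   — complement / identity
These differ: at X=0, Y=0, Z=1, E1 = 1 but E2 = 0.

No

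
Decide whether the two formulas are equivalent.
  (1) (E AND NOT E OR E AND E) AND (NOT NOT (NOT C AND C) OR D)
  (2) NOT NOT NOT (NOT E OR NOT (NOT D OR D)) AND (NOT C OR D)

No

E1: (E AND NOT E OR E AND E) AND (NOT NOT (NOT C AND C) OR D)
    = (E AND NOT E OR E AND E) AND (NOT C AND C OR D)   — double negation
    = E AND (NOT C AND C OR D)   — distribution
    = E AND D   — complement / identity
E2: NOT NOT NOT (NOT E OR NOT (NOT D OR D)) AND (NOT C OR D)
    = NOT (NOT E OR NOT (NOT D OR D)) AND (NOT C OR D)   — double negation
    = E AND (NOT D OR D) AND (NOT C OR D)   — De Morgan
    = E AND (NOT C OR D)   — complement / identity
These differ: at C=0, D=0, E=1, E1 = 0 but E2 = 1.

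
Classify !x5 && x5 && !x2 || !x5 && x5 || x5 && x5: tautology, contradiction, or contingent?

contingent

!x5 && x5 && !x2 || !x5 && x5 || x5 && x5
= !x5 && x5 || x5 && x5   — absorption
= x5   — distribution
This depends on x5, so it is not a constant.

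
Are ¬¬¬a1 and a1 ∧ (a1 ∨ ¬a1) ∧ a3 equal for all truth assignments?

No

E1: ¬¬¬a1
    = ¬a1   — double negation
E2: a1 ∧ (a1 ∨ ¬a1) ∧ a3
    = a1 ∧ a3   — complement / identity
These differ: at a1=0, a3=0, E1 = 1 but E2 = 0.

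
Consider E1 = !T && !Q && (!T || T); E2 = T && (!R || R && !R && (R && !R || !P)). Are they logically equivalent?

No

E1: !T && !Q && (!T || T)
    = !T && !Q   [complement / identity]
E2: T && (!R || R && !R && (R && !R || !P))
    = T && (!R || R && !R)   [absorption]
    = T && !R   [complement / identity]
These differ: at P=0, Q=0, R=0, T=0, E1 = 1 but E2 = 0.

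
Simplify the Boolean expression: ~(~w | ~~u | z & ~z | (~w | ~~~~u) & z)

w & ~u

~(~w | ~~u | z & ~z | (~w | ~~~~u) & z)
= ~(~w | ~~u | z & ~z | (~w | ~~u) & z)   (double negation)
= ~(~w | ~~u | (~w | ~~u) & z)   (complement / identity)
= ~(~w | ~~u)   (absorption)
= w & ~u   (De Morgan)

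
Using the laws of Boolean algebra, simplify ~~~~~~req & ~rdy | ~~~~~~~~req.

~~~~~~req & ~rdy | ~~~~~~~~req
= ~~~~~~req & ~rdy | ~~~~~~req   [double negation]
= ~~~~~~req   [absorption]
= ~~~~req   [double negation]
= ~~req   [double negation]
= req   [double negation]

req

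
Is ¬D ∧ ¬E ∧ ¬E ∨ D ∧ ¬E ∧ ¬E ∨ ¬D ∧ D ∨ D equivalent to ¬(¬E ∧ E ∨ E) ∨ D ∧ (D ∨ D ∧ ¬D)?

E1: ¬D ∧ ¬E ∧ ¬E ∨ D ∧ ¬E ∧ ¬E ∨ ¬D ∧ D ∨ D
    = ¬D ∧ ¬E ∧ ¬E ∨ D ∧ ¬E ∧ ¬E ∨ D   [complement / identity]
    = ¬E ∧ ¬E ∨ D   [distribution]
    = ¬E ∨ D   [idempotence]
E2: ¬(¬E ∧ E ∨ E) ∨ D ∧ (D ∨ D ∧ ¬D)
    = ¬E ∨ D ∧ (D ∨ D ∧ ¬D)   [complement / identity]
    = ¬E ∨ D ∧ D   [complement / identity]
    = ¬E ∨ D   [idempotence]
Both reduce to ¬E ∨ D, so they are equivalent.

Yes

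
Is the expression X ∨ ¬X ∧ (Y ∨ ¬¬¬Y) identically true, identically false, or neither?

identically true

X ∨ ¬X ∧ (Y ∨ ¬¬¬Y)
= X ∨ ¬X ∧ (Y ∨ ¬Y)   — double negation
= X ∨ ¬X   — complement / identity
= True   — complement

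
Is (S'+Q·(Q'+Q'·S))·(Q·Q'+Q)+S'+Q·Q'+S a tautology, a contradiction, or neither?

(S'+Q·(Q'+Q'·S))·(Q·Q'+Q)+S'+Q·Q'+S
= (S'+Q·(Q'+Q'·S))·Q+S'+Q·Q'+S   [complement / identity]
= (S'+Q·Q')·Q+S'+Q·Q'+S   [absorption]
= S'+Q·Q'+S   [absorption]
= S'+S   [complement / identity]
= 1   [complement]

tautology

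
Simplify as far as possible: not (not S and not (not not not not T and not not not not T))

S or T

not (not S and not (not not not not T and not not not not T))
= not (not S and not not not not not T)   (idempotence)
= not (not S and not not not T)   (double negation)
= S or not not T   (De Morgan)
= S or T   (double negation)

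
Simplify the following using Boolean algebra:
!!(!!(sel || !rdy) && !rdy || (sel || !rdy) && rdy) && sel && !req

sel && !req

!!(!!(sel || !rdy) && !rdy || (sel || !rdy) && rdy) && sel && !req
= !!((sel || !rdy) && !rdy || (sel || !rdy) && rdy) && sel && !req   (double negation)
= !!(sel || !rdy) && sel && !req   (distribution)
= (sel || !rdy) && sel && !req   (double negation)
= sel && !req   (absorption)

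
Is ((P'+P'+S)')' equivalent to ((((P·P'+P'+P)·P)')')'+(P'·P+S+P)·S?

Yes

E1: ((P'+P'+S)')'
    = P'+P'+S
    = P'+S
E2: ((((P·P'+P'+P)·P)')')'+(P'·P+S+P)·S
    = ((((P·P'+P'+P)·P)')')'+(S+P)·S
    = ((((P'+P)·P)')')'+(S+P)·S
    = ((P')')'+(S+P)·S
    = P'+(S+P)·S
    = P'+S
Both reduce to P'+S, so they are equivalent.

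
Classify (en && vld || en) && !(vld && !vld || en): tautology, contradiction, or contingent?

contradiction

(en && vld || en) && !(vld && !vld || en)
= en && !(vld && !vld || en)   — absorption
= en && !en   — complement / identity
= false   — complement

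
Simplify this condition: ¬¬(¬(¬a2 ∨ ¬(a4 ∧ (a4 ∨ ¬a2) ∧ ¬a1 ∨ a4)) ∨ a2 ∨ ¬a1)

¬¬(¬(¬a2 ∨ ¬(a4 ∧ (a4 ∨ ¬a2) ∧ ¬a1 ∨ a4)) ∨ a2 ∨ ¬a1)
= ¬¬(a2 ∧ (a4 ∧ (a4 ∨ ¬a2) ∧ ¬a1 ∨ a4) ∨ a2 ∨ ¬a1)   — De Morgan
= ¬¬(a2 ∧ (a4 ∧ ¬a1 ∨ a4) ∨ a2 ∨ ¬a1)   — absorption
= ¬¬(a2 ∧ a4 ∨ a2 ∨ ¬a1)   — absorption
= a2 ∧ a4 ∨ a2 ∨ ¬a1   — double negation
= a2 ∨ ¬a1   — absorption

a2 ∨ ¬a1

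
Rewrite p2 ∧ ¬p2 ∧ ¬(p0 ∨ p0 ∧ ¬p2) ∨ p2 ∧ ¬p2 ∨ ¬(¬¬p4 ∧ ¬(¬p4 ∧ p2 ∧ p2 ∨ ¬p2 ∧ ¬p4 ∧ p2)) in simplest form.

p2 ∧ ¬p2 ∧ ¬(p0 ∨ p0 ∧ ¬p2) ∨ p2 ∧ ¬p2 ∨ ¬(¬¬p4 ∧ ¬(¬p4 ∧ p2 ∧ p2 ∨ ¬p2 ∧ ¬p4 ∧ p2))
= p2 ∧ ¬p2 ∧ ¬p0 ∨ p2 ∧ ¬p2 ∨ ¬(¬¬p4 ∧ ¬(¬p4 ∧ p2 ∧ p2 ∨ ¬p2 ∧ ¬p4 ∧ p2))   (absorption)
= p2 ∧ ¬p2 ∨ ¬(¬¬p4 ∧ ¬(¬p4 ∧ p2 ∧ p2 ∨ ¬p2 ∧ ¬p4 ∧ p2))   (absorption)
= p2 ∧ ¬p2 ∨ ¬(¬¬p4 ∧ ¬(¬p4 ∧ p2))   (distribution)
= ¬(¬¬p4 ∧ ¬(¬p4 ∧ p2))   (complement / identity)
= ¬p4 ∨ ¬p4 ∧ p2   (De Morgan)
= ¬p4   (absorption)

¬p4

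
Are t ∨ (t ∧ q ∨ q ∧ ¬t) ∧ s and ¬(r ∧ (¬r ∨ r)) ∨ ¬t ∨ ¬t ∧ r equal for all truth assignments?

E1: t ∨ (t ∧ q ∨ q ∧ ¬t) ∧ s
    = t ∨ q ∧ s   [distribution]
E2: ¬(r ∧ (¬r ∨ r)) ∨ ¬t ∨ ¬t ∧ r
    = ¬r ∨ ¬t ∨ ¬t ∧ r   [complement / identity]
    = ¬r ∨ ¬t   [absorption]
These differ: at q=0, r=0, s=0, t=0, E1 = 0 but E2 = 1.

No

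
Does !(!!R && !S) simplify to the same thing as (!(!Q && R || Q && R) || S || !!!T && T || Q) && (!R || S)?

Yes

E1: !(!!R && !S)
    = !R || S   (De Morgan)
E2: (!(!Q && R || Q && R) || S || !!!T && T || Q) && (!R || S)
    = (!R || S || !!!T && T || Q) && (!R || S)   (distribution)
    = (!R || S || !T && T || Q) && (!R || S)   (double negation)
    = (!R || S || Q) && (!R || S)   (complement / identity)
    = !R || S   (absorption)
Both reduce to !R || S, so they are equivalent.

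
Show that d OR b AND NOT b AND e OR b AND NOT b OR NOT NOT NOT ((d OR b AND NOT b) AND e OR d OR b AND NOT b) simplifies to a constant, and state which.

TRUE

d OR b AND NOT b AND e OR b AND NOT b OR NOT NOT NOT ((d OR b AND NOT b) AND e OR d OR b AND NOT b)
= d OR b AND NOT b OR NOT NOT NOT ((d OR b AND NOT b) AND e OR d OR b AND NOT b)   [absorption]
= d OR b AND NOT b OR NOT NOT NOT (d OR b AND NOT b)   [absorption]
= d OR NOT NOT NOT (d OR b AND NOT b)   [complement / identity]
= d OR NOT NOT NOT d   [complement / identity]
= d OR NOT d   [double negation]
= TRUE   [complement]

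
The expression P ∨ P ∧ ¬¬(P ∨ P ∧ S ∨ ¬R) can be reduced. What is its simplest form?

P ∨ P ∧ ¬¬(P ∨ P ∧ S ∨ ¬R)
= P ∨ P ∧ ¬¬(P ∨ ¬R)   (absorption)
= P ∨ P ∧ (P ∨ ¬R)   (double negation)
= P ∨ P   (absorption)
= P   (idempotence)

P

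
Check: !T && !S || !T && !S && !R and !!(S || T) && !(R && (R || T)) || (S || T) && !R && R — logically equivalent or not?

No

E1: !T && !S || !T && !S && !R
    = !T && !S   [absorption]
E2: !!(S || T) && !(R && (R || T)) || (S || T) && !R && R
    = (S || T) && !(R && (R || T)) || (S || T) && !R && R   [double negation]
    = (S || T) && !R || (S || T) && !R && R   [absorption]
    = (S || T) && !R   [absorption]
These differ: at R=0, S=0, T=0, E1 = 1 but E2 = 0.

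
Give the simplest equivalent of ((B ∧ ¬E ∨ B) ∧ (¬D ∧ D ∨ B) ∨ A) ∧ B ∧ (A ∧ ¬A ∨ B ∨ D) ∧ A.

((B ∧ ¬E ∨ B) ∧ (¬D ∧ D ∨ B) ∨ A) ∧ B ∧ (A ∧ ¬A ∨ B ∨ D) ∧ A
= (B ∧ (¬D ∧ D ∨ B) ∨ A) ∧ B ∧ (A ∧ ¬A ∨ B ∨ D) ∧ A
= (B ∧ B ∨ A) ∧ B ∧ (A ∧ ¬A ∨ B ∨ D) ∧ A
= (B ∨ A) ∧ B ∧ (A ∧ ¬A ∨ B ∨ D) ∧ A
= B ∧ (A ∧ ¬A ∨ B ∨ D) ∧ A
= B ∧ (B ∨ D) ∧ A
= B ∧ A

B ∧ A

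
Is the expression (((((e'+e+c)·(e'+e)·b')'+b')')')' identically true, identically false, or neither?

(((((e'+e+c)·(e'+e)·b')'+b')')')'
= (((((e'+e)·b')'+b')')')'   (absorption)
= (((e'+e)·b')'+b')'   (double negation)
= (e'+e)·b'·b   (De Morgan)
= b'·b   (complement / identity)
= 0   (complement)

identically false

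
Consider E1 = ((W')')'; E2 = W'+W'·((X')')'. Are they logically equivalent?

Yes

E1: ((W')')'
    = W'
E2: W'+W'·((X')')'
    = W'+W'·X'
    = W'
Both reduce to W', so they are equivalent.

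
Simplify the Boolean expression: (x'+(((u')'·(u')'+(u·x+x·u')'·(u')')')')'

x·u'

(x'+(((u')'·(u')'+(u·x+x·u')'·(u')')')')'
= x·((u')'·(u')'+(u·x+x·u')'·(u')')'   (De Morgan)
= x·((u')'·((u')'+(u·x+x·u')'))'   (distribution)
= x·((u')'·((u')'+x'))'   (distribution)
= x·((u')')'   (absorption)
= x·u'   (double negation)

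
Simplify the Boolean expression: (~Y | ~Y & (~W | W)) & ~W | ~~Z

(~Y | ~Y & (~W | W)) & ~W | ~~Z
= (~Y | ~Y) & ~W | ~~Z
= ~Y & ~W | ~~Z
= ~Y & ~W | Z

~Y & ~W | Z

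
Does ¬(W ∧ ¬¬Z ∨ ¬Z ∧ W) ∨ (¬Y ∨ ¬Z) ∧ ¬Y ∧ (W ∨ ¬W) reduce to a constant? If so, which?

¬(W ∧ ¬¬Z ∨ ¬Z ∧ W) ∨ (¬Y ∨ ¬Z) ∧ ¬Y ∧ (W ∨ ¬W)
= ¬(W ∧ Z ∨ ¬Z ∧ W) ∨ (¬Y ∨ ¬Z) ∧ ¬Y ∧ (W ∨ ¬W)   — double negation
= ¬W ∨ (¬Y ∨ ¬Z) ∧ ¬Y ∧ (W ∨ ¬W)   — distribution
= ¬W ∨ ¬Y ∧ (W ∨ ¬W)   — absorption
= ¬W ∨ ¬Y   — complement / identity
This depends on W, Y, so it is not a constant.

no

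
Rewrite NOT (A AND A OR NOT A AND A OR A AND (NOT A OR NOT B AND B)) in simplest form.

NOT A

NOT (A AND A OR NOT A AND A OR A AND (NOT A OR NOT B AND B))
= NOT (A AND (A OR NOT A) OR A AND (NOT A OR NOT B AND B))   (distribution)
= NOT (A AND (A OR NOT A) OR A AND NOT A)   (complement / identity)
= NOT (A AND (A OR NOT A))   (complement / identity)
= NOT A   (complement / identity)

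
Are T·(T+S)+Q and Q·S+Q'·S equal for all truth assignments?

No

E1: T·(T+S)+Q
    = T+Q   — absorption
E2: Q·S+Q'·S
    = S   — distribution
These differ: at Q=0, S=0, T=1, E1 = 1 but E2 = 0.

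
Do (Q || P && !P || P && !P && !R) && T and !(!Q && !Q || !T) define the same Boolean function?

E1: (Q || P && !P || P && !P && !R) && T
    = (Q || P && !P) && T
    = Q && T
E2: !(!Q && !Q || !T)
    = !(!Q || !T)
    = Q && T
Both reduce to Q && T, so they are equivalent.

Yes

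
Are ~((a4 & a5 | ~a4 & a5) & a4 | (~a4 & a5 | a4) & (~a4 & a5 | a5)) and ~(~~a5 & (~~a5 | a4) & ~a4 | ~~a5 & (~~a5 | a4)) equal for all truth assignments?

E1: ~((a4 & a5 | ~a4 & a5) & a4 | (~a4 & a5 | a4) & (~a4 & a5 | a5))
    = ~((a4 & a5 | ~a4 & a5) & a4 | a4 & a5 | ~a4 & a5)   — distribution
    = ~(a4 & a5 | ~a4 & a5)   — absorption
    = ~a5   — distribution
E2: ~(~~a5 & (~~a5 | a4) & ~a4 | ~~a5 & (~~a5 | a4))
    = ~(~~a5 & (~~a5 | a4))   — absorption
    = ~~~a5   — absorption
    = ~a5   — double negation
Both reduce to ~a5, so they are equivalent.

Yes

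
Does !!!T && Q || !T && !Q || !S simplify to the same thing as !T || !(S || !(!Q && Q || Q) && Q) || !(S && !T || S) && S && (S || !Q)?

E1: !!!T && Q || !T && !Q || !S
    = !T && Q || !T && !Q || !S   [double negation]
    = !T || !S   [distribution]
E2: !T || !(S || !(!Q && Q || Q) && Q) || !(S && !T || S) && S && (S || !Q)
    = !T || !(S || !(!Q && Q || Q) && Q) || !S && S && (S || !Q)   [absorption]
    = !T || !(S || !(!Q && Q || Q) && Q) || !S && S   [absorption]
    = !T || !(S || !(!Q && Q || Q) && Q)   [complement / identity]
    = !T || !(S || !Q && Q)   [complement / identity]
    = !T || !S   [complement / identity]
Both reduce to !T || !S, so they are equivalent.

Yes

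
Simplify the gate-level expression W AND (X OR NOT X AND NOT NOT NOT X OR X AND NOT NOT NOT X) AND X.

W AND X

W AND (X OR NOT X AND NOT NOT NOT X OR X AND NOT NOT NOT X) AND X
= W AND (X OR NOT NOT NOT X) AND X   (distribution)
= W AND (X OR NOT X) AND X   (double negation)
= W AND X   (complement / identity)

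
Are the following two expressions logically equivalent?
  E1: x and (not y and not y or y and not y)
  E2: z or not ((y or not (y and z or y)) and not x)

No

E1: x and (not y and not y or y and not y)
    = x and not y   (distribution)
E2: z or not ((y or not (y and z or y)) and not x)
    = z or not ((y or not y) and not x)   (absorption)
    = z or not not x   (complement / identity)
    = z or x   (double negation)
These differ: at x=0, y=1, z=1, E1 = 0 but E2 = 1.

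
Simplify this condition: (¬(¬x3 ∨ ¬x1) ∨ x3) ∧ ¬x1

x3 ∧ ¬x1

(¬(¬x3 ∨ ¬x1) ∨ x3) ∧ ¬x1
= (x3 ∧ x1 ∨ x3) ∧ ¬x1   (De Morgan)
= x3 ∧ ¬x1   (absorption)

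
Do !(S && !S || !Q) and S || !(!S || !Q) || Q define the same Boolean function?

E1: !(S && !S || !Q)
    = !!Q   (complement / identity)
    = Q   (double negation)
E2: S || !(!S || !Q) || Q
    = S || S && Q || Q   (De Morgan)
    = S || Q   (absorption)
These differ: at Q=0, S=1, E1 = 0 but E2 = 1.

No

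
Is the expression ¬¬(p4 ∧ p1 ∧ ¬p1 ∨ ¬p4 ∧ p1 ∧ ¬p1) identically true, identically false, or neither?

identically false

¬¬(p4 ∧ p1 ∧ ¬p1 ∨ ¬p4 ∧ p1 ∧ ¬p1)
= ¬¬(p1 ∧ ¬p1)   (distribution)
= p1 ∧ ¬p1   (double negation)
= False   (complement)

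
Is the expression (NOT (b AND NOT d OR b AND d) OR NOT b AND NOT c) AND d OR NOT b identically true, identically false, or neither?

neither

(NOT (b AND NOT d OR b AND d) OR NOT b AND NOT c) AND d OR NOT b
= (NOT b OR NOT b AND NOT c) AND d OR NOT b   — distribution
= NOT b AND d OR NOT b   — absorption
= NOT b   — absorption
This depends on b, so it is not a constant.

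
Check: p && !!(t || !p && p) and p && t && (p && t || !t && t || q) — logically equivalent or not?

E1: p && !!(t || !p && p)
    = p && !!t   (complement / identity)
    = p && t   (double negation)
E2: p && t && (p && t || !t && t || q)
    = p && t && (p && t || q)   (complement / identity)
    = p && t   (absorption)
Both reduce to p && t, so they are equivalent.

Yes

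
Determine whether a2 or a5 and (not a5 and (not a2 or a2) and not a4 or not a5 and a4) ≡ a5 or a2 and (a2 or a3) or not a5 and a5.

No

E1: a2 or a5 and (not a5 and (not a2 or a2) and not a4 or not a5 and a4)
    = a2 or a5 and (not a5 and not a4 or not a5 and a4)   (complement / identity)
    = a2 or a5 and not a5   (distribution)
    = a2   (complement / identity)
E2: a5 or a2 and (a2 or a3) or not a5 and a5
    = a5 or a2 or not a5 and a5   (absorption)
    = a5 or a2   (complement / identity)
These differ: at a2=0, a3=1, a4=1, a5=1, E1 = 0 but E2 = 1.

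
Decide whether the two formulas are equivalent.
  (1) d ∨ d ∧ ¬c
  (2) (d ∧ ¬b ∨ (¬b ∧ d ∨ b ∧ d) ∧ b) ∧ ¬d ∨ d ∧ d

E1: d ∨ d ∧ ¬c
    = d   [absorption]
E2: (d ∧ ¬b ∨ (¬b ∧ d ∨ b ∧ d) ∧ b) ∧ ¬d ∨ d ∧ d
    = (d ∧ ¬b ∨ d ∧ b) ∧ ¬d ∨ d ∧ d   [distribution]
    = d ∧ ¬d ∨ d ∧ d   [distribution]
    = d   [distribution]
Both reduce to d, so they are equivalent.

Yes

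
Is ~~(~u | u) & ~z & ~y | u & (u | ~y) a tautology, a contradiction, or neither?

neither

~~(~u | u) & ~z & ~y | u & (u | ~y)
= (~u | u) & ~z & ~y | u & (u | ~y)   [double negation]
= (~u | u) & ~z & ~y | u   [absorption]
= ~z & ~y | u   [complement / identity]
This depends on u, y, z, so it is not a constant.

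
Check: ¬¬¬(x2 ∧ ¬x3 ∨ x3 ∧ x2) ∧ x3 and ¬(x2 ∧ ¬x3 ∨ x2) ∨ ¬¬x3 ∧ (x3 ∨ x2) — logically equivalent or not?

E1: ¬¬¬(x2 ∧ ¬x3 ∨ x3 ∧ x2) ∧ x3
    = ¬¬¬x2 ∧ x3   (distribution)
    = ¬x2 ∧ x3   (double negation)
E2: ¬(x2 ∧ ¬x3 ∨ x2) ∨ ¬¬x3 ∧ (x3 ∨ x2)
    = ¬(x2 ∧ ¬x3 ∨ x2) ∨ x3 ∧ (x3 ∨ x2)   (double negation)
    = ¬x2 ∨ x3 ∧ (x3 ∨ x2)   (absorption)
    = ¬x2 ∨ x3   (absorption)
These differ: at x2=0, x3=0, E1 = 0 but E2 = 1.

No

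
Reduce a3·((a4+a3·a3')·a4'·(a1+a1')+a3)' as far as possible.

0

a3·((a4+a3·a3')·a4'·(a1+a1')+a3)'
= a3·(a4·a4'·(a1+a1')+a3)'   (complement / identity)
= a3·(a4·a4'+a3)'   (complement / identity)
= a3·a3'   (complement / identity)
= 0   (complement)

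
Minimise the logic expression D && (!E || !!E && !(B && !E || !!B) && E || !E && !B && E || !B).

D && (!E || !!E && !(B && !E || !!B) && E || !E && !B && E || !B)
= D && (!E || E && !(B && !E || !!B) && E || !E && !B && E || !B)
= D && (!E || E && !(B && !E || B) && E || !E && !B && E || !B)
= D && (!E || E && !B && E || !E && !B && E || !B)
= D && (!E || !B && E || !B)
= D && (!E || !B)

D && (!E || !B)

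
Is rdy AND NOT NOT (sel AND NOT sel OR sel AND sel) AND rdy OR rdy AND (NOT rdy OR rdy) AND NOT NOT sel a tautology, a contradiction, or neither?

rdy AND NOT NOT (sel AND NOT sel OR sel AND sel) AND rdy OR rdy AND (NOT rdy OR rdy) AND NOT NOT sel
= rdy AND NOT NOT (sel AND NOT sel OR sel AND sel) AND rdy OR rdy AND NOT NOT sel   — complement / identity
= rdy AND NOT NOT sel AND rdy OR rdy AND NOT NOT sel   — distribution
= rdy AND NOT NOT sel   — absorption
= rdy AND sel   — double negation
This depends on rdy, sel, so it is not a constant.

neither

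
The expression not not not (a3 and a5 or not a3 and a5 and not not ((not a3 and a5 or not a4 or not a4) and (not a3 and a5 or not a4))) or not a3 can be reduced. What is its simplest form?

not a5 or not a3

not not not (a3 and a5 or not a3 and a5 and not not ((not a3 and a5 or not a4 or not a4) and (not a3 and a5 or not a4))) or not a3
= not (a3 and a5 or not a3 and a5 and not not ((not a3 and a5 or not a4 or not a4) and (not a3 and a5 or not a4))) or not a3
= not (a3 and a5 or not a3 and a5 and not not (not a3 and a5 or not a4)) or not a3
= not (a3 and a5 or not a3 and a5 and (not a3 and a5 or not a4)) or not a3
= not (a3 and a5 or not a3 and a5) or not a3
= not a5 or not a3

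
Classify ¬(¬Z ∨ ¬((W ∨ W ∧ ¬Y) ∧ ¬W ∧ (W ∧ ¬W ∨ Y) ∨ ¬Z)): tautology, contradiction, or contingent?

¬(¬Z ∨ ¬((W ∨ W ∧ ¬Y) ∧ ¬W ∧ (W ∧ ¬W ∨ Y) ∨ ¬Z))
= Z ∧ ((W ∨ W ∧ ¬Y) ∧ ¬W ∧ (W ∧ ¬W ∨ Y) ∨ ¬Z)
= Z ∧ (W ∧ ¬W ∧ (W ∧ ¬W ∨ Y) ∨ ¬Z)
= Z ∧ (W ∧ ¬W ∨ ¬Z)
= Z ∧ ¬Z
= False

contradiction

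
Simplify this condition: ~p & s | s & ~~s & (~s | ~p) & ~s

~p & s | s & ~~s & (~s | ~p) & ~s
= ~p & s | s & ~~s & ~s   — absorption
= ~p & s | s & s & ~s   — double negation
= ~p & s | s & ~s   — idempotence
= ~p & s   — complement / identity

~p & s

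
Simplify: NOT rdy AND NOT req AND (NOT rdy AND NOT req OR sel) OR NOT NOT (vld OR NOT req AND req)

NOT rdy AND NOT req AND (NOT rdy AND NOT req OR sel) OR NOT NOT (vld OR NOT req AND req)
= NOT rdy AND NOT req OR NOT NOT (vld OR NOT req AND req)   — absorption
= NOT rdy AND NOT req OR vld OR NOT req AND req   — double negation
= NOT rdy AND NOT req OR vld   — complement / identity

NOT rdy AND NOT req OR vld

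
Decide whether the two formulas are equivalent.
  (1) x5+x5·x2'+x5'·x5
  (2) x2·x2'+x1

No

E1: x5+x5·x2'+x5'·x5
    = x5+x5·x2'   [complement / identity]
    = x5   [absorption]
E2: x2·x2'+x1
    = x1   [complement / identity]
These differ: at x1=1, x2=1, x5=0, E1 = 0 but E2 = 1.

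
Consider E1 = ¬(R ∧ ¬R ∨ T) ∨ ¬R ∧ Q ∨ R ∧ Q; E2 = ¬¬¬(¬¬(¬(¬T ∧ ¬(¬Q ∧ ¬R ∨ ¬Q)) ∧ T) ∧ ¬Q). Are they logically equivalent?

Yes

E1: ¬(R ∧ ¬R ∨ T) ∨ ¬R ∧ Q ∨ R ∧ Q
    = ¬T ∨ ¬R ∧ Q ∨ R ∧ Q   [complement / identity]
    = ¬T ∨ Q   [distribution]
E2: ¬¬¬(¬¬(¬(¬T ∧ ¬(¬Q ∧ ¬R ∨ ¬Q)) ∧ T) ∧ ¬Q)
    = ¬¬¬(¬¬(¬(¬T ∧ ¬¬Q) ∧ T) ∧ ¬Q)   [absorption]
    = ¬¬¬(¬¬((T ∨ ¬Q) ∧ T) ∧ ¬Q)   [De Morgan]
    = ¬(¬¬((T ∨ ¬Q) ∧ T) ∧ ¬Q)   [double negation]
    = ¬((T ∨ ¬Q) ∧ T) ∨ Q   [De Morgan]
    = ¬T ∨ Q   [absorption]
Both reduce to ¬T ∨ Q, so they are equivalent.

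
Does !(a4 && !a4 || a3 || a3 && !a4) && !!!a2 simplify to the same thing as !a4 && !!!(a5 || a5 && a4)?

No

E1: !(a4 && !a4 || a3 || a3 && !a4) && !!!a2
    = !(a4 && !a4 || a3 || a3 && !a4) && !a2   — double negation
    = !(a3 || a3 && !a4) && !a2   — complement / identity
    = !a3 && !a2   — absorption
E2: !a4 && !!!(a5 || a5 && a4)
    = !a4 && !(a5 || a5 && a4)   — double negation
    = !a4 && !a5   — absorption
These differ: at a2=1, a3=0, a4=0, a5=0, E1 = 0 but E2 = 1.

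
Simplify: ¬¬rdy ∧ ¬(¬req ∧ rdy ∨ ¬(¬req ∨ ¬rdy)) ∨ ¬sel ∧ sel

¬¬rdy ∧ ¬(¬req ∧ rdy ∨ ¬(¬req ∨ ¬rdy)) ∨ ¬sel ∧ sel
= ¬¬rdy ∧ ¬(¬req ∧ rdy ∨ req ∧ rdy) ∨ ¬sel ∧ sel   (De Morgan)
= ¬¬rdy ∧ ¬rdy ∨ ¬sel ∧ sel   (distribution)
= rdy ∧ ¬rdy ∨ ¬sel ∧ sel   (double negation)
= ¬sel ∧ sel   (complement / identity)
= False   (complement)

False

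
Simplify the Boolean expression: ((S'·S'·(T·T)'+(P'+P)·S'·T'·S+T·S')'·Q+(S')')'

S'

((S'·S'·(T·T)'+(P'+P)·S'·T'·S+T·S')'·Q+(S')')'
= ((S'·S'·(T·T)'+S'·T'·S+T·S')'·Q+(S')')'   [complement / identity]
= ((S'·S'·T'+S'·T'·S+T·S')'·Q+(S')')'   [idempotence]
= ((S'·T'+T·S')'·Q+(S')')'   [distribution]
= ((S')'·Q+(S')')'   [distribution]
= ((S')')'   [absorption]
= S'   [double negation]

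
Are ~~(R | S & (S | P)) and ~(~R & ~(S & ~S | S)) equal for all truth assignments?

E1: ~~(R | S & (S | P))
    = R | S & (S | P)   — double negation
    = R | S   — absorption
E2: ~(~R & ~(S & ~S | S))
    = ~(~R & ~S)   — complement / identity
    = R | S   — De Morgan
Both reduce to R | S, so they are equivalent.

Yes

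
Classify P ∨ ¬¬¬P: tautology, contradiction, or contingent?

P ∨ ¬¬¬P
= P ∨ ¬P   [double negation]
= True   [complement]

tautology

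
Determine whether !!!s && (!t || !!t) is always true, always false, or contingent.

contingent

!!!s && (!t || !!t)
= !!!s && (!t || t)   (double negation)
= !!!s   (complement / identity)
= !s   (double negation)
This depends on s, so it is not a constant.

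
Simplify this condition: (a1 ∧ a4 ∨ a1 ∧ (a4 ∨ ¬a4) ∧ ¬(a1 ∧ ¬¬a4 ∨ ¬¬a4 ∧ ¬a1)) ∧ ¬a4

(a1 ∧ a4 ∨ a1 ∧ (a4 ∨ ¬a4) ∧ ¬(a1 ∧ ¬¬a4 ∨ ¬¬a4 ∧ ¬a1)) ∧ ¬a4
= (a1 ∧ a4 ∨ a1 ∧ (a4 ∨ ¬a4) ∧ ¬¬¬a4) ∧ ¬a4
= (a1 ∧ a4 ∨ a1 ∧ ¬¬¬a4) ∧ ¬a4
= (a1 ∧ a4 ∨ a1 ∧ ¬a4) ∧ ¬a4
= a1 ∧ ¬a4

a1 ∧ ¬a4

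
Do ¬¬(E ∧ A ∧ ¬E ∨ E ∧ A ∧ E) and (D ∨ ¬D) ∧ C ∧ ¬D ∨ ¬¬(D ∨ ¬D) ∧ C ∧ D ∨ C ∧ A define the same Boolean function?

E1: ¬¬(E ∧ A ∧ ¬E ∨ E ∧ A ∧ E)
    = ¬¬(E ∧ A)
    = E ∧ A
E2: (D ∨ ¬D) ∧ C ∧ ¬D ∨ ¬¬(D ∨ ¬D) ∧ C ∧ D ∨ C ∧ A
    = (D ∨ ¬D) ∧ C ∧ ¬D ∨ (D ∨ ¬D) ∧ C ∧ D ∨ C ∧ A
    = (D ∨ ¬D) ∧ C ∨ C ∧ A
    = C ∨ C ∧ A
    = C
These differ: at A=1, C=1, D=0, E=0, E1 = 0 but E2 = 1.

No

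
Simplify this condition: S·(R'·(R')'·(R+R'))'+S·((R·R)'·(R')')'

S·(R'·(R')'·(R+R'))'+S·((R·R)'·(R')')'
= S·(R'·(R')')'+S·((R·R)'·(R')')'   [complement / identity]
= S·(R+R')+S·((R·R)'·(R')')'   [De Morgan]
= S·(R+R')+S·(R·R+R')   [De Morgan]
= S·(R+R')+S·(R+R')   [idempotence]
= S·(R+R')   [idempotence]
= S   [complement / identity]

S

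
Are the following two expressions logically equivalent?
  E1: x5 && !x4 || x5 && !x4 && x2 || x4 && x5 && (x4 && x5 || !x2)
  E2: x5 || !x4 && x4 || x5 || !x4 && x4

E1: x5 && !x4 || x5 && !x4 && x2 || x4 && x5 && (x4 && x5 || !x2)
    = x5 && !x4 || x4 && x5 && (x4 && x5 || !x2)   [absorption]
    = x5 && !x4 || x4 && x5   [absorption]
    = x5   [distribution]
E2: x5 || !x4 && x4 || x5 || !x4 && x4
    = x5 || !x4 && x4   [idempotence]
    = x5   [complement / identity]
Both reduce to x5, so they are equivalent.

Yes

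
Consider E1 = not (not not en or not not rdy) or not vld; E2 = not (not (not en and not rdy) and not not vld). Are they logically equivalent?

Yes

E1: not (not not en or not not rdy) or not vld
    = not en and not rdy or not vld   [De Morgan]
E2: not (not (not en and not rdy) and not not vld)
    = not en and not rdy or not vld   [De Morgan]
Both reduce to not en and not rdy or not vld, so they are equivalent.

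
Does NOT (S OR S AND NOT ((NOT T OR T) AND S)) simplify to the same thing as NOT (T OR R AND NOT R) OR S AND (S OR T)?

No

E1: NOT (S OR S AND NOT ((NOT T OR T) AND S))
    = NOT (S OR S AND NOT S)   — complement / identity
    = NOT S   — complement / identity
E2: NOT (T OR R AND NOT R) OR S AND (S OR T)
    = NOT T OR S AND (S OR T)   — complement / identity
    = NOT T OR S   — absorption
These differ: at R=0, S=1, T=1, E1 = 0 but E2 = 1.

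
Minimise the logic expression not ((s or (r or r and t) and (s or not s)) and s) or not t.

not s or not t

not ((s or (r or r and t) and (s or not s)) and s) or not t
= not ((s or r and (s or not s)) and s) or not t   (absorption)
= not ((s or r) and s) or not t   (complement / identity)
= not s or not t   (absorption)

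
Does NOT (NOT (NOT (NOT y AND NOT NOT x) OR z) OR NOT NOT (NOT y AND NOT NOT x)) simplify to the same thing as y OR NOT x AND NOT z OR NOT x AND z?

E1: NOT (NOT (NOT (NOT y AND NOT NOT x) OR z) OR NOT NOT (NOT y AND NOT NOT x))
    = (NOT (NOT y AND NOT NOT x) OR z) AND NOT (NOT y AND NOT NOT x)   (De Morgan)
    = NOT (NOT y AND NOT NOT x)   (absorption)
    = y OR NOT x   (De Morgan)
E2: y OR NOT x AND NOT z OR NOT x AND z
    = y OR NOT x   (distribution)
Both reduce to y OR NOT x, so they are equivalent.

Yes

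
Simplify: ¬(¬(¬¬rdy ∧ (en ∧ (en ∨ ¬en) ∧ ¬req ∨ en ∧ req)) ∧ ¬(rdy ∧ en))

¬(¬(¬¬rdy ∧ (en ∧ (en ∨ ¬en) ∧ ¬req ∨ en ∧ req)) ∧ ¬(rdy ∧ en))
= ¬(¬(¬¬rdy ∧ (en ∧ ¬req ∨ en ∧ req)) ∧ ¬(rdy ∧ en))   [complement / identity]
= ¬(¬(rdy ∧ (en ∧ ¬req ∨ en ∧ req)) ∧ ¬(rdy ∧ en))   [double negation]
= ¬(¬(rdy ∧ en) ∧ ¬(rdy ∧ en))   [distribution]
= ¬¬(rdy ∧ en)   [idempotence]
= rdy ∧ en   [double negation]

rdy ∧ en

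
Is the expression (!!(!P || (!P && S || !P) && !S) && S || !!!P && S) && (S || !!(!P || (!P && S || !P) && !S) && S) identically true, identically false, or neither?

neither

(!!(!P || (!P && S || !P) && !S) && S || !!!P && S) && (S || !!(!P || (!P && S || !P) && !S) && S)
= !!!P && S && S || !!(!P || (!P && S || !P) && !S) && S
= !!!P && S && S || !!(!P || !P && !S) && S
= !!!P && S && S || !!!P && S
= !!!P && S
= !P && S
This depends on P, S, so it is not a constant.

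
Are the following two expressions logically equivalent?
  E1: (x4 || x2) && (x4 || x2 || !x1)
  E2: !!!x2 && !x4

No

E1: (x4 || x2) && (x4 || x2 || !x1)
    = x4 || x2   [absorption]
E2: !!!x2 && !x4
    = !x2 && !x4   [double negation]
These differ: at x1=0, x2=1, x4=1, E1 = 1 but E2 = 0.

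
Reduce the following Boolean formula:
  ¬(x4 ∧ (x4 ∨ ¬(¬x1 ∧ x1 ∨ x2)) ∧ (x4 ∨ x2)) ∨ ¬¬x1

¬(x4 ∧ (x4 ∨ ¬(¬x1 ∧ x1 ∨ x2)) ∧ (x4 ∨ x2)) ∨ ¬¬x1
= ¬(x4 ∧ (x4 ∨ ¬x2) ∧ (x4 ∨ x2)) ∨ ¬¬x1
= ¬(x4 ∧ (x4 ∨ ¬x2) ∧ (x4 ∨ x2)) ∨ x1
= ¬(x4 ∧ (x4 ∨ x2)) ∨ x1
= ¬x4 ∨ x1

¬x4 ∨ x1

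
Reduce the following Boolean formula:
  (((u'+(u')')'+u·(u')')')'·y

u·y

(((u'+(u')')'+u·(u')')')'·y
= (((u'+(u')')'+u·u)')'·y   (double negation)
= ((u·u'+u·u)')'·y   (De Morgan)
= (u·u'+u·u)·y   (double negation)
= u·y   (distribution)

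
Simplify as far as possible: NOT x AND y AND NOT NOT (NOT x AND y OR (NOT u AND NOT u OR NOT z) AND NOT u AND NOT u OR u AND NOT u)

NOT x AND y

NOT x AND y AND NOT NOT (NOT x AND y OR (NOT u AND NOT u OR NOT z) AND NOT u AND NOT u OR u AND NOT u)
= NOT x AND y AND NOT NOT (NOT x AND y OR NOT u AND NOT u OR u AND NOT u)   [absorption]
= NOT x AND y AND NOT NOT (NOT x AND y OR NOT u)   [distribution]
= NOT x AND y AND (NOT x AND y OR NOT u)   [double negation]
= NOT x AND y   [absorption]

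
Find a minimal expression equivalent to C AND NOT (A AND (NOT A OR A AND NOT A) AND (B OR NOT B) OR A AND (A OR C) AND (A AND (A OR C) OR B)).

C AND NOT A

C AND NOT (A AND (NOT A OR A AND NOT A) AND (B OR NOT B) OR A AND (A OR C) AND (A AND (A OR C) OR B))
= C AND NOT (A AND (NOT A OR A AND NOT A) AND (B OR NOT B) OR A AND (A OR C))
= C AND NOT (A AND (NOT A OR A AND NOT A) OR A AND (A OR C))
= C AND NOT (A AND NOT A OR A AND (A OR C))
= C AND NOT (A AND (A OR C))
= C AND NOT A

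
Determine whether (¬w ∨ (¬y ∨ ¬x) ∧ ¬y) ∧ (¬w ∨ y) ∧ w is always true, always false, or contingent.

(¬w ∨ (¬y ∨ ¬x) ∧ ¬y) ∧ (¬w ∨ y) ∧ w
= (¬w ∨ (¬y ∨ ¬x) ∧ ¬y ∧ y) ∧ w   — distribution
= (¬w ∨ ¬y ∧ y) ∧ w   — absorption
= ¬w ∧ w   — complement / identity
= False   — complement

always false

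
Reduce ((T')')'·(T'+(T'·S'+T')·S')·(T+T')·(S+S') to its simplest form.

((T')')'·(T'+(T'·S'+T')·S')·(T+T')·(S+S')
= ((T')')'·(T'+T'·S')·(T+T')·(S+S')   — absorption
= ((T')')'·(T'+T'·S')·(S+S')   — complement / identity
= ((T')')'·T'·(S+S')   — absorption
= ((T')')'·T'   — complement / identity
= T'·T'   — double negation
= T'   — idempotence

T'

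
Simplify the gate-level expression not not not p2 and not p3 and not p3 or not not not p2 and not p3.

not not not p2 and not p3 and not p3 or not not not p2 and not p3
= not not not p2 and not p3 or not not not p2 and not p3   — idempotence
= not not not p2 and not p3   — idempotence
= not p2 and not p3   — double negation

not p2 and not p3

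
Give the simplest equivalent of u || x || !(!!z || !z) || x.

u || x

u || x || !(!!z || !z) || x
= u || x || !z && z || x   (De Morgan)
= u || x || x   (complement / identity)
= u || x   (idempotence)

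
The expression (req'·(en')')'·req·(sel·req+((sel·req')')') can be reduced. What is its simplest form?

(req'·(en')')'·req·(sel·req+((sel·req')')')
= (req+en')·req·(sel·req+((sel·req')')')   (De Morgan)
= req·(sel·req+((sel·req')')')   (absorption)
= req·(sel·req+sel·req')   (double negation)
= req·sel   (distribution)

req·sel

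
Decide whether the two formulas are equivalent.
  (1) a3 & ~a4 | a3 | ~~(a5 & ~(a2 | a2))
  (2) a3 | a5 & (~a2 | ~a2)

Yes

E1: a3 & ~a4 | a3 | ~~(a5 & ~(a2 | a2))
    = a3 | ~~(a5 & ~(a2 | a2))
    = a3 | a5 & ~(a2 | a2)
    = a3 | a5 & ~a2
E2: a3 | a5 & (~a2 | ~a2)
    = a3 | a5 & ~a2
Both reduce to a3 | a5 & ~a2, so they are equivalent.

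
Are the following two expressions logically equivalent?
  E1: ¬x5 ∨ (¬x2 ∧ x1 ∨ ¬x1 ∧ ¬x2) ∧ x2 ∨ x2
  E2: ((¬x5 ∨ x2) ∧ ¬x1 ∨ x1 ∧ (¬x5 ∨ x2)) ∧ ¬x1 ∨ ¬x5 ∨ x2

Yes

E1: ¬x5 ∨ (¬x2 ∧ x1 ∨ ¬x1 ∧ ¬x2) ∧ x2 ∨ x2
    = ¬x5 ∨ ¬x2 ∧ x2 ∨ x2   — distribution
    = ¬x5 ∨ x2   — complement / identity
E2: ((¬x5 ∨ x2) ∧ ¬x1 ∨ x1 ∧ (¬x5 ∨ x2)) ∧ ¬x1 ∨ ¬x5 ∨ x2
    = (¬x5 ∨ x2) ∧ ¬x1 ∨ ¬x5 ∨ x2   — distribution
    = ¬x5 ∨ x2   — absorption
Both reduce to ¬x5 ∨ x2, so they are equivalent.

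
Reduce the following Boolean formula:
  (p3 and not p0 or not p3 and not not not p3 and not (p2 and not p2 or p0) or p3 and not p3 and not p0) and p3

not p0 and p3

(p3 and not p0 or not p3 and not not not p3 and not (p2 and not p2 or p0) or p3 and not p3 and not p0) and p3
= (p3 and not p0 or not p3 and not p3 and not (p2 and not p2 or p0) or p3 and not p3 and not p0) and p3
= (p3 and not p0 or not p3 and not p3 and not p0 or p3 and not p3 and not p0) and p3
= (p3 and not p0 or not p3 and not p0) and p3
= not p0 and p3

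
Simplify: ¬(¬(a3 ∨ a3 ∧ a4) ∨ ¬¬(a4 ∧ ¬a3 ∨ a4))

a3 ∧ ¬a4

¬(¬(a3 ∨ a3 ∧ a4) ∨ ¬¬(a4 ∧ ¬a3 ∨ a4))
= (a3 ∨ a3 ∧ a4) ∧ ¬(a4 ∧ ¬a3 ∨ a4)   — De Morgan
= (a3 ∨ a3 ∧ a4) ∧ ¬a4   — absorption
= a3 ∧ ¬a4   — absorption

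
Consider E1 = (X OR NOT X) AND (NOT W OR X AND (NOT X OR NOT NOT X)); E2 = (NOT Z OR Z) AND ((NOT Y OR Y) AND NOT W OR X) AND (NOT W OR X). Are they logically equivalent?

E1: (X OR NOT X) AND (NOT W OR X AND (NOT X OR NOT NOT X))
    = NOT W OR X AND (NOT X OR NOT NOT X)   (complement / identity)
    = NOT W OR X AND (NOT X OR X)   (double negation)
    = NOT W OR X   (complement / identity)
E2: (NOT Z OR Z) AND ((NOT Y OR Y) AND NOT W OR X) AND (NOT W OR X)
    = (NOT Z OR Z) AND (NOT W OR X) AND (NOT W OR X)   (complement / identity)
    = (NOT W OR X) AND (NOT W OR X)   (complement / identity)
    = NOT W OR X   (idempotence)
Both reduce to NOT W OR X, so they are equivalent.

Yes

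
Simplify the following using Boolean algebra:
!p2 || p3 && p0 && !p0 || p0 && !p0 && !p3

!p2 || p3 && p0 && !p0 || p0 && !p0 && !p3
= !p2 || p0 && !p0   [distribution]
= !p2   [complement / identity]

!p2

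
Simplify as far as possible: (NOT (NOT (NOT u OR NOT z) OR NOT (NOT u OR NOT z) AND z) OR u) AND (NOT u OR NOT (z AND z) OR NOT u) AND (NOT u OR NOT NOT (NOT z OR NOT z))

NOT u OR NOT z

(NOT (NOT (NOT u OR NOT z) OR NOT (NOT u OR NOT z) AND z) OR u) AND (NOT u OR NOT (z AND z) OR NOT u) AND (NOT u OR NOT NOT (NOT z OR NOT z))
= (NOT (NOT (NOT u OR NOT z) OR NOT (NOT u OR NOT z) AND z) OR u) AND (NOT u OR NOT (z AND z) OR NOT u) AND (NOT u OR NOT (z AND z))
= (NOT (NOT (NOT u OR NOT z) OR NOT (NOT u OR NOT z) AND z) OR u) AND (NOT u OR NOT (z AND z))
= (NOT (NOT (NOT u OR NOT z) OR NOT (NOT u OR NOT z) AND z) OR u) AND (NOT u OR NOT z)
= (NOT NOT (NOT u OR NOT z) OR u) AND (NOT u OR NOT z)
= (NOT u OR NOT z OR u) AND (NOT u OR NOT z)
= NOT u OR NOT z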